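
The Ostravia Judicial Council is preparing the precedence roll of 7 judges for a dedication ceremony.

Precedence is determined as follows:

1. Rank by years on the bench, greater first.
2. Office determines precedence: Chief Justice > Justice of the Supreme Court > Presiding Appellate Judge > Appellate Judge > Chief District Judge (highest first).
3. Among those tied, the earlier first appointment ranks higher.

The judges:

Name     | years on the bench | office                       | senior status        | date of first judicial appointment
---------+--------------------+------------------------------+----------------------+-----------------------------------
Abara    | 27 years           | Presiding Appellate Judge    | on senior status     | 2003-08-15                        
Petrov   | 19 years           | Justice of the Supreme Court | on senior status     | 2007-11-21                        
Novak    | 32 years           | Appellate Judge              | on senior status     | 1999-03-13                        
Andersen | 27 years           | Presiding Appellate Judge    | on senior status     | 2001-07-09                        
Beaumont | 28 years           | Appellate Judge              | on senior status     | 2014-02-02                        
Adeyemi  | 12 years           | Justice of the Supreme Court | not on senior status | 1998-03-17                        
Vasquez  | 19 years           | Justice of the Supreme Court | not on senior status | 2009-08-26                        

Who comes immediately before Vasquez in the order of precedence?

By years on the bench (higher first): Novak (32 years); then Beaumont (28 years); then Andersen and Abara (both 27 years); then Petrov and Vasquez (both 19 years); then Adeyemi (12 years).
Andersen and Abara are each Presiding Appellate Judge, so the next rule applies.
Among Andersen and Abara, by date of first judicial appointment (earlier first): Andersen (2001-07-09) before Abara (2003-08-15).
Petrov and Vasquez are each Justice of the Supreme Court, so the next rule applies.
Among Petrov and Vasquez, by date of first judicial appointment (earlier first): Petrov (2007-11-21) before Vasquez (2009-08-26).
Order: Novak, Beaumont, Andersen, Abara, Petrov, Vasquez, Adeyemi.

Petrov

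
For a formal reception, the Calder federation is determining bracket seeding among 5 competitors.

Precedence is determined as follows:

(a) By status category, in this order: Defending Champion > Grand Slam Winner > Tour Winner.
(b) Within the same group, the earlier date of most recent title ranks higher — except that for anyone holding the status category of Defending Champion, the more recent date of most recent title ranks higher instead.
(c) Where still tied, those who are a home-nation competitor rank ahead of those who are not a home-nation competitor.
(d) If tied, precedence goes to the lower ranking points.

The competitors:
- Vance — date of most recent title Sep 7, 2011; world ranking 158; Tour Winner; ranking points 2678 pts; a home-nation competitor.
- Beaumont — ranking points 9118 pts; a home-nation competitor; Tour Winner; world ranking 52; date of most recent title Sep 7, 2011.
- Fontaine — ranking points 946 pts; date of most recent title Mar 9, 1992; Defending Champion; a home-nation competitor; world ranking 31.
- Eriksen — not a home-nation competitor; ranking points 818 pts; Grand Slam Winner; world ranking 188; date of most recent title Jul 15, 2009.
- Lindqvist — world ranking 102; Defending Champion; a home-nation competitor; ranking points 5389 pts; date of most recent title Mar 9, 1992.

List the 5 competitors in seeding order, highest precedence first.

By status category: Fontaine and Lindqvist (Defending Champion); then Eriksen (Grand Slam Winner); then Vance and Beaumont (Tour Winner).
Fontaine and Lindqvist both have date of most recent title Mar 9, 1992, so the next rule applies.
Fontaine and Lindqvist are each a home-nation competitor, so the next rule applies.
Among Fontaine and Lindqvist, by ranking points (lower first): Fontaine (946 pts) before Lindqvist (5389 pts).
Vance and Beaumont both have date of most recent title Sep 7, 2011, so the next rule applies.
Vance and Beaumont are each a home-nation competitor, so the next rule applies.
Among Vance and Beaumont, by ranking points (lower first): Vance (2678 pts) before Beaumont (9118 pts).
Full order: Fontaine, Lindqvist, Eriksen, Vance, Beaumont.

Fontaine, Lindqvist, Eriksen, Vance, Beaumont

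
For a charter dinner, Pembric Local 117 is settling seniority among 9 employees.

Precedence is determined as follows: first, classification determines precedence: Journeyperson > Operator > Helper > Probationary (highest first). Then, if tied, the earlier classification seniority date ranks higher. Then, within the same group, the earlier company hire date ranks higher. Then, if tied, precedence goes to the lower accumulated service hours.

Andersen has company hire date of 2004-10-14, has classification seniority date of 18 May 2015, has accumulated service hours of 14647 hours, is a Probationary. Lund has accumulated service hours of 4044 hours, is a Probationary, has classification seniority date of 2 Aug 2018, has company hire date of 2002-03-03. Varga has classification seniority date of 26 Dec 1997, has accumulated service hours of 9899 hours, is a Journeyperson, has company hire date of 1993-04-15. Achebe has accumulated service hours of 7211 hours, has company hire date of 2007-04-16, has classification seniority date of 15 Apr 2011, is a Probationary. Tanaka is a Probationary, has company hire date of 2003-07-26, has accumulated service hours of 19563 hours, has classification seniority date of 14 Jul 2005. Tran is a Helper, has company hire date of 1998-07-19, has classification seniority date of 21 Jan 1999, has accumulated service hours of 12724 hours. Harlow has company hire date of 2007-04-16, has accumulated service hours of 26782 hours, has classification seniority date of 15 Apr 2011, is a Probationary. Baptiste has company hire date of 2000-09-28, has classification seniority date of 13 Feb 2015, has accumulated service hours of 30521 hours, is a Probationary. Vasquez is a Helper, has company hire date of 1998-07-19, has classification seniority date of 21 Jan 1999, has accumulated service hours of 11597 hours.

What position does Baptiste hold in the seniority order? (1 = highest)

By classification: Varga (Journeyperson); then Vasquez and Tran (Helper); then Tanaka, Achebe, Harlow, Baptiste, Andersen and Lund (Probationary).
Vasquez and Tran both have classification seniority date 21 Jan 1999, so the next rule applies.
Vasquez and Tran both have company hire date 1998-07-19, so the next rule applies.
Among Vasquez and Tran, by accumulated service hours (lower first): Vasquez (11597 hours) before Tran (12724 hours).
Among Tanaka, Achebe, Harlow, Baptiste, Andersen and Lund, by classification seniority date (earlier first): Tanaka (14 Jul 2005) before Achebe and Harlow (15 Apr 2011) before Baptiste (13 Feb 2015) before Andersen (18 May 2015) before Lund (2 Aug 2018).
Achebe and Harlow both have company hire date 2007-04-16, so the next rule applies.
Among Achebe and Harlow, by accumulated service hours (lower first): Achebe (7211 hours) before Harlow (26782 hours).
Order: Varga, Vasquez, Tran, Tanaka, Achebe, Harlow, Baptiste, Andersen, Lund. So position 7.

7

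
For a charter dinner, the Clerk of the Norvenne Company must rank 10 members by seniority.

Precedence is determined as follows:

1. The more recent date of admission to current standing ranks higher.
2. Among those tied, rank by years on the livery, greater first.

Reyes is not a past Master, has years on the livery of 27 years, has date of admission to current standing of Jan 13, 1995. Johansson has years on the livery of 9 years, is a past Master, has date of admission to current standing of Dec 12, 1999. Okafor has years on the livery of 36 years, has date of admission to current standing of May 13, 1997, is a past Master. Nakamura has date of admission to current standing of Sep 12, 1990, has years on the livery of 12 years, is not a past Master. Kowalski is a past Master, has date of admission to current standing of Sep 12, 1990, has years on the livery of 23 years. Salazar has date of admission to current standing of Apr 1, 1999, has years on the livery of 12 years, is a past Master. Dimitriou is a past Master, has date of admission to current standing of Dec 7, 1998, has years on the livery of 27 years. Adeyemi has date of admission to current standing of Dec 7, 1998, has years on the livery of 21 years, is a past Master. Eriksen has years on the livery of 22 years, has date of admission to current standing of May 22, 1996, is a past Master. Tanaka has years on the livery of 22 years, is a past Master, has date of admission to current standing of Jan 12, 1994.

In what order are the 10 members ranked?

By date of admission to current standing (later first): Johansson (Dec 12, 1999); then Salazar (Apr 1, 1999); then Dimitriou and Adeyemi (both Dec 7, 1998); then Okafor (May 13, 1997); then Eriksen (May 22, 1996); then Reyes (Jan 13, 1995); then Tanaka (Jan 12, 1994); then Kowalski and Nakamura (both Sep 12, 1990).
Among Dimitriou and Adeyemi, by years on the livery (higher first): Dimitriou (27 years) before Adeyemi (21 years).
Among Kowalski and Nakamura, by years on the livery (higher first): Kowalski (23 years) before Nakamura (12 years).
Full order: Johansson, Salazar, Dimitriou, Adeyemi, Okafor, Eriksen, Reyes, Tanaka, Kowalski, Nakamura.

Johansson, Salazar, Dimitriou, Adeyemi, Okafor, Eriksen, Reyes, Tanaka, Kowalski, Nakamura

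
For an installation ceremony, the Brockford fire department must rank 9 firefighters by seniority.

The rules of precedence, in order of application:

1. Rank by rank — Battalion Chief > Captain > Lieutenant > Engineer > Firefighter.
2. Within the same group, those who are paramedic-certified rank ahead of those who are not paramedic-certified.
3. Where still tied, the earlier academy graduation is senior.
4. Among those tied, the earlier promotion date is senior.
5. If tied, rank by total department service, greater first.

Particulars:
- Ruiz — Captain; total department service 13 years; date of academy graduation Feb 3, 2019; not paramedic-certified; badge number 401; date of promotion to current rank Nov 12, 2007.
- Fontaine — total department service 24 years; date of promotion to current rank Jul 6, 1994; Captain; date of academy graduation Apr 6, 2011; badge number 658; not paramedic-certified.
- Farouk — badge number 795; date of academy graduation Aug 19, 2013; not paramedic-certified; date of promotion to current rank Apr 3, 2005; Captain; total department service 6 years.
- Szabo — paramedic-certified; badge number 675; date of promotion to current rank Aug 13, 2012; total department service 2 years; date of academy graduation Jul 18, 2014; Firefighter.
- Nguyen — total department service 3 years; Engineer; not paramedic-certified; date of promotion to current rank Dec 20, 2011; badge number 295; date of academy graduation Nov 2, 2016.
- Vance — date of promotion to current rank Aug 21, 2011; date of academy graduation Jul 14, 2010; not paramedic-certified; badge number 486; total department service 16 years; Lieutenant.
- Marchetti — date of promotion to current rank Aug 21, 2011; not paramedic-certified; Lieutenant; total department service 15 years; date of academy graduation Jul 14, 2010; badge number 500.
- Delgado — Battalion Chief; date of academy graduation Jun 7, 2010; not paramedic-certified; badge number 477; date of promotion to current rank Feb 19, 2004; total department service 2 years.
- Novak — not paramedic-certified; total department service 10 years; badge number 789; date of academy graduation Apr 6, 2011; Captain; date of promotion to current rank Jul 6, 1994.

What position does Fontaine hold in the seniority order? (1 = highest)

By rank: Delgado (Battalion Chief); then Fontaine, Novak, Farouk and Ruiz (Captain); then Vance and Marchetti (Lieutenant); then Nguyen (Engineer); then Szabo (Firefighter).
Fontaine, Novak, Farouk and Ruiz are each not paramedic-certified, so the next rule applies.
Among Fontaine, Novak, Farouk and Ruiz, by date of academy graduation (earlier first): Fontaine and Novak (Apr 6, 2011) before Farouk (Aug 19, 2013) before Ruiz (Feb 3, 2019).
Fontaine and Novak both have date of promotion to current rank Jul 6, 1994, so the next rule applies.
Among Fontaine and Novak, by total department service (higher first): Fontaine (24 years) before Novak (10 years).
Vance and Marchetti are each not paramedic-certified, so the next rule applies.
Vance and Marchetti both have date of academy graduation Jul 14, 2010, so the next rule applies.
Vance and Marchetti both have date of promotion to current rank Aug 21, 2011, so the next rule applies.
Among Vance and Marchetti, by total department service (higher first): Vance (16 years) before Marchetti (15 years).
Order: Delgado, Fontaine, Novak, Farouk, Ruiz, Vance, Marchetti, Nguyen, Szabo. So position 2.

2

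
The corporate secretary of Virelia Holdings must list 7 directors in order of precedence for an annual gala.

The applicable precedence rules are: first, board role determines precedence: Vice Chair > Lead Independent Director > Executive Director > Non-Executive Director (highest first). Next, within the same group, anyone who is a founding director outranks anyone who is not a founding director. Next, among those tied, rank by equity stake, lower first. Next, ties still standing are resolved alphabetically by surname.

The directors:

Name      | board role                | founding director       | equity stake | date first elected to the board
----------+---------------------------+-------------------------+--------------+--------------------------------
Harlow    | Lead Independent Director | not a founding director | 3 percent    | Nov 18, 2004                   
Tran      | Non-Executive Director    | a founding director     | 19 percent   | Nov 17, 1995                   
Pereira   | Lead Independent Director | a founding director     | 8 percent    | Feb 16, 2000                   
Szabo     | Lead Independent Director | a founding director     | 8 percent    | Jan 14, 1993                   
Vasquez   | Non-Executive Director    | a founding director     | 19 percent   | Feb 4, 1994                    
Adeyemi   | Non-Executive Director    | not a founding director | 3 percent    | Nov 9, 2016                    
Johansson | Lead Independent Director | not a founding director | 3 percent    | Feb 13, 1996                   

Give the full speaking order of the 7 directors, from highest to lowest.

Pereira, Szabo, Harlow, Johansson, Tran, Vasquez, Adeyemi

By board role: Pereira, Szabo, Harlow and Johansson (Lead Independent Director); then Tran, Vasquez and Adeyemi (Non-Executive Director).
Among Pereira, Szabo, Harlow and Johansson, a founding director before not a founding director: Pereira and Szabo (a founding director) before Harlow and Johansson (not a founding director).
Pereira and Szabo both have equity stake 8 percent, so the next rule applies.
Among Pereira and Szabo, alphabetically by surname: Pereira before Szabo.
Harlow and Johansson both have equity stake 3 percent, so the next rule applies.
Among Harlow and Johansson, alphabetically by surname: Harlow before Johansson.
Among Tran, Vasquez and Adeyemi, a founding director before not a founding director: Tran and Vasquez (a founding director) before Adeyemi (not a founding director).
Tran and Vasquez both have equity stake 19 percent, so the next rule applies.
Among Tran and Vasquez, alphabetically by surname: Tran before Vasquez.
Full order: Pereira, Szabo, Harlow, Johansson, Tran, Vasquez, Adeyemi.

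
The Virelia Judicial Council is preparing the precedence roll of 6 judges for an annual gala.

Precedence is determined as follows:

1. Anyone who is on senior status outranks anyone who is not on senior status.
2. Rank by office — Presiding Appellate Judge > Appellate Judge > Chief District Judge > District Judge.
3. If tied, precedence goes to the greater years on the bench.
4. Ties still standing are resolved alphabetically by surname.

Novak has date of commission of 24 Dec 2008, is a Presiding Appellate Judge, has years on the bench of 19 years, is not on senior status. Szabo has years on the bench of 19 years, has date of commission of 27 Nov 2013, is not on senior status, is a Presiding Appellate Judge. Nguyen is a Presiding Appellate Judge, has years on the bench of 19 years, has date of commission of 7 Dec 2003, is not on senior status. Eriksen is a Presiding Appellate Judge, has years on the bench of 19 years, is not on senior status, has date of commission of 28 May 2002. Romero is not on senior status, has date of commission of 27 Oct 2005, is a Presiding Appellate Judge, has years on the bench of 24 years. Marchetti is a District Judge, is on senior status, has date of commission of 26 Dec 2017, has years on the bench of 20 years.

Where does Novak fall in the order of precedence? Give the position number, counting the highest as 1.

By the first rule: Marchetti (on senior status); then Romero, Eriksen, Nguyen, Novak and Szabo (each not on senior status).
Romero, Eriksen, Nguyen, Novak and Szabo are each Presiding Appellate Judge, so the next rule applies.
Among Romero, Eriksen, Nguyen, Novak and Szabo, by years on the bench (higher first): Romero (24 years) before Eriksen, Nguyen, Novak and Szabo (19 years).
Among Eriksen, Nguyen, Novak and Szabo, alphabetically by surname: Eriksen before Nguyen before Novak before Szabo.
Order: Marchetti, Romero, Eriksen, Nguyen, Novak, Szabo. So position 5.

5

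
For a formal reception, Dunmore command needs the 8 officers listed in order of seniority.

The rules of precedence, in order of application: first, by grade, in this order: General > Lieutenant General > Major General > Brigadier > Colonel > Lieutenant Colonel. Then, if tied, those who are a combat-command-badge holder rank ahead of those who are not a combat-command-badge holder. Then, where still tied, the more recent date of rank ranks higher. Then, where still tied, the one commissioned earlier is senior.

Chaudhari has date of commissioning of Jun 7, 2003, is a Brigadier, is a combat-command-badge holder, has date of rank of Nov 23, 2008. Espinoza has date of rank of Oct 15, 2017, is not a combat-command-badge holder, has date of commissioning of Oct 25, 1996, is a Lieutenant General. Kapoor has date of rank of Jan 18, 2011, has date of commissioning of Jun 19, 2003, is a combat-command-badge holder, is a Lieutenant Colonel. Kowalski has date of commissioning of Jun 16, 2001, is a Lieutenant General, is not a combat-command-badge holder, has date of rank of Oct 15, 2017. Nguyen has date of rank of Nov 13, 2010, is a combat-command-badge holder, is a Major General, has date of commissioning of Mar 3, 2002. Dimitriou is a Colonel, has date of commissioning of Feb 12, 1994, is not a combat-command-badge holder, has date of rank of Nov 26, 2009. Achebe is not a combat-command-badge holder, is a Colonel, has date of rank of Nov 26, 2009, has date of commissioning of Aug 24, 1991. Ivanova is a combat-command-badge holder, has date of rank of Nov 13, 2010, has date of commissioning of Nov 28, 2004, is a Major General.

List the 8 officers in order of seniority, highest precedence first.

By grade: Espinoza and Kowalski (Lieutenant General); then Nguyen and Ivanova (Major General); then Chaudhari (Brigadier); then Achebe and Dimitriou (Colonel); then Kapoor (Lieutenant Colonel).
Espinoza and Kowalski are each not a combat-command-badge holder, so the next rule applies.
Espinoza and Kowalski both have date of rank Oct 15, 2017, so the next rule applies.
Among Espinoza and Kowalski, by date of commissioning (earlier first): Espinoza (Oct 25, 1996) before Kowalski (Jun 16, 2001).
Nguyen and Ivanova are each a combat-command-badge holder, so the next rule applies.
Nguyen and Ivanova both have date of rank Nov 13, 2010, so the next rule applies.
Among Nguyen and Ivanova, by date of commissioning (earlier first): Nguyen (Mar 3, 2002) before Ivanova (Nov 28, 2004).
Achebe and Dimitriou are each not a combat-command-badge holder, so the next rule applies.
Achebe and Dimitriou both have date of rank Nov 26, 2009, so the next rule applies.
Among Achebe and Dimitriou, by date of commissioning (earlier first): Achebe (Aug 24, 1991) before Dimitriou (Feb 12, 1994).
Full order: Espinoza, Kowalski, Nguyen, Ivanova, Chaudhari, Achebe, Dimitriou, Kapoor.

Espinoza, Kowalski, Nguyen, Ivanova, Chaudhari, Achebe, Dimitriou, Kapoor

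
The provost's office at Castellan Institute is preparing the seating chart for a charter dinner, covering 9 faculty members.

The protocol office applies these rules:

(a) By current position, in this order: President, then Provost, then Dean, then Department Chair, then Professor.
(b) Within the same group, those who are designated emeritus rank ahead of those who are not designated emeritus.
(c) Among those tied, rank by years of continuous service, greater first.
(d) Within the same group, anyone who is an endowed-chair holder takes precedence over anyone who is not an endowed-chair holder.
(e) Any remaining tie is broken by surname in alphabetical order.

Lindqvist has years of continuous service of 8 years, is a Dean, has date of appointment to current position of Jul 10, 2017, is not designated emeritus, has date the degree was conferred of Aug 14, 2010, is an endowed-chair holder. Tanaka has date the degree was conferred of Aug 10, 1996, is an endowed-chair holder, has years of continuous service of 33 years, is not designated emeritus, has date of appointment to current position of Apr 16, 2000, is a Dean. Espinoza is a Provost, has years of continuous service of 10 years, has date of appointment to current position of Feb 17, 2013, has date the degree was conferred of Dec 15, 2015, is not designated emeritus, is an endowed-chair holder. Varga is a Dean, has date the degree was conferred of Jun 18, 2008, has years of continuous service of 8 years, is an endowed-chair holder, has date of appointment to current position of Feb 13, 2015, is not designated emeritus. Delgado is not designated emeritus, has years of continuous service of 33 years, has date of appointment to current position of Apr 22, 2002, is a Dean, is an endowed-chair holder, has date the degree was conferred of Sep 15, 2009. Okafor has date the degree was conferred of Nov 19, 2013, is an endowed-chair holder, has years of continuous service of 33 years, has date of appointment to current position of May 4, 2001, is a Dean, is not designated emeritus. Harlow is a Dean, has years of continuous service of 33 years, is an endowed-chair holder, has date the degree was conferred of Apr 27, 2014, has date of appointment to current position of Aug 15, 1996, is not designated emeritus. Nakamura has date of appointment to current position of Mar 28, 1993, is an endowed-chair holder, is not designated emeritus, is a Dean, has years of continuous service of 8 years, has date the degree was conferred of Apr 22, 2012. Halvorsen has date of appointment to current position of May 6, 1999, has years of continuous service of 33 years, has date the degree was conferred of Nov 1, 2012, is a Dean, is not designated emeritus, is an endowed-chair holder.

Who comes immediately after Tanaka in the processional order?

By current position: Espinoza (Provost); then Delgado, Halvorsen, Harlow, Okafor, Tanaka, Lindqvist, Nakamura and Varga (Dean).
Delgado, Halvorsen, Harlow, Okafor, Tanaka, Lindqvist, Nakamura and Varga are each not designated emeritus, so the next rule applies.
Among Delgado, Halvorsen, Harlow, Okafor, Tanaka, Lindqvist, Nakamura and Varga, by years of continuous service (higher first): Delgado, Halvorsen, Harlow, Okafor and Tanaka (33 years) before Lindqvist, Nakamura and Varga (8 years).
Delgado, Halvorsen, Harlow, Okafor and Tanaka are each an endowed-chair holder, so the next rule applies.
Among Delgado, Halvorsen, Harlow, Okafor and Tanaka, alphabetically by surname: Delgado before Halvorsen before Harlow before Okafor before Tanaka.
Lindqvist, Nakamura and Varga are each an endowed-chair holder, so the next rule applies.
Among Lindqvist, Nakamura and Varga, alphabetically by surname: Lindqvist before Nakamura before Varga.
Order: Espinoza, Delgado, Halvorsen, Harlow, Okafor, Tanaka, Lindqvist, Nakamura, Varga.

Lindqvist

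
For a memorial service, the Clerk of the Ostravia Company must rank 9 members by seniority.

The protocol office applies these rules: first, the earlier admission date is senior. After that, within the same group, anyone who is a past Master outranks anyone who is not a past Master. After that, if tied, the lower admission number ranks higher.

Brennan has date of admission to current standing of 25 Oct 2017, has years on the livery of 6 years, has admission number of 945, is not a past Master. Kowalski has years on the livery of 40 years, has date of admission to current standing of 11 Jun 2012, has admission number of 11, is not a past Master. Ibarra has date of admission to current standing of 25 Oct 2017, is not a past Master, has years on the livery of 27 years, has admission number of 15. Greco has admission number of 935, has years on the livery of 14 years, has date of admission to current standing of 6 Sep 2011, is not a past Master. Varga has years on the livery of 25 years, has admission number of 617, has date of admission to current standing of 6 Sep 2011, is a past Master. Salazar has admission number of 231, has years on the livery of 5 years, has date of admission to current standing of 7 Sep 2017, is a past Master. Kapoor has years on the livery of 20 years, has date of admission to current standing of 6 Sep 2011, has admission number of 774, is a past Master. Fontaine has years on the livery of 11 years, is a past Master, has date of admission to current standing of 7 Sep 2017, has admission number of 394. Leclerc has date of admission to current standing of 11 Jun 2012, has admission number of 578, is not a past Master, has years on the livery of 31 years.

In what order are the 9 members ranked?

By date of admission to current standing (earlier first): Varga, Kapoor and Greco (each 6 Sep 2011); then Kowalski and Leclerc (both 11 Jun 2012); then Salazar and Fontaine (both 7 Sep 2017); then Ibarra and Brennan (both 25 Oct 2017).
Among Varga, Kapoor and Greco, a past Master before not a past Master: Varga and Kapoor (a past Master) before Greco (not a past Master).
Among Varga and Kapoor, by admission number (lower first): Varga (617) before Kapoor (774).
Kowalski and Leclerc are each not a past Master, so the next rule applies.
Among Kowalski and Leclerc, by admission number (lower first): Kowalski (11) before Leclerc (578).
Salazar and Fontaine are each a past Master, so the next rule applies.
Among Salazar and Fontaine, by admission number (lower first): Salazar (231) before Fontaine (394).
Ibarra and Brennan are each not a past Master, so the next rule applies.
Among Ibarra and Brennan, by admission number (lower first): Ibarra (15) before Brennan (945).
Full order: Varga, Kapoor, Greco, Kowalski, Leclerc, Salazar, Fontaine, Ibarra, Brennan.

Varga, Kapoor, Greco, Kowalski, Leclerc, Salazar, Fontaine, Ibarra, Brennan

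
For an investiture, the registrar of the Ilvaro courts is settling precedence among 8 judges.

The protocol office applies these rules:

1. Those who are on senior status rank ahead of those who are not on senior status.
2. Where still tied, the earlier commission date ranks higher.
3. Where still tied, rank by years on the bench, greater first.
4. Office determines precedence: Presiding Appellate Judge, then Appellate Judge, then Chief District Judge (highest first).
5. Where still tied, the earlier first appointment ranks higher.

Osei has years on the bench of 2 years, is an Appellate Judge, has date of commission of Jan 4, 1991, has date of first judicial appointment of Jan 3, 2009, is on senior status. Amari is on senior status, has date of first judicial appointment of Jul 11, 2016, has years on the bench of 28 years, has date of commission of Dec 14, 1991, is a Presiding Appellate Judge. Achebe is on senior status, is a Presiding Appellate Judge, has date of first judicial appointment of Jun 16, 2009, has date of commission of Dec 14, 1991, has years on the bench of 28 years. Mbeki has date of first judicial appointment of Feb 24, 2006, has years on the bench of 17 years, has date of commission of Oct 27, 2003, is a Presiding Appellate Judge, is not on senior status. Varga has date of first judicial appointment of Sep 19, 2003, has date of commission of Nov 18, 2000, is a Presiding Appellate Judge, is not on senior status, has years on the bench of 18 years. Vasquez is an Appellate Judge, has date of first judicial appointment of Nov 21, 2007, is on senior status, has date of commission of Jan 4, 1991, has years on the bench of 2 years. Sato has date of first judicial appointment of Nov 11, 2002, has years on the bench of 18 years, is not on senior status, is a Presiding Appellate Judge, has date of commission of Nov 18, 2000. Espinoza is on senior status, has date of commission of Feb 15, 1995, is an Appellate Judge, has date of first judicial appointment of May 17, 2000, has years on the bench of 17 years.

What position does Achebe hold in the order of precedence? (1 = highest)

3

By the first rule: Vasquez, Osei, Achebe, Amari and Espinoza (each on senior status); then Sato, Varga and Mbeki (each not on senior status).
Among Vasquez, Osei, Achebe, Amari and Espinoza, by date of commission (earlier first): Vasquez and Osei (Jan 4, 1991) before Achebe and Amari (Dec 14, 1991) before Espinoza (Feb 15, 1995).
Vasquez and Osei both have years on the bench 2 years, so the next rule applies.
Vasquez and Osei are each Appellate Judge, so the next rule applies.
Among Vasquez and Osei, by date of first judicial appointment (earlier first): Vasquez (Nov 21, 2007) before Osei (Jan 3, 2009).
Achebe and Amari both have years on the bench 28 years, so the next rule applies.
Achebe and Amari are each Presiding Appellate Judge, so the next rule applies.
Among Achebe and Amari, by date of first judicial appointment (earlier first): Achebe (Jun 16, 2009) before Amari (Jul 11, 2016).
Among Sato, Varga and Mbeki, by date of commission (earlier first): Sato and Varga (Nov 18, 2000) before Mbeki (Oct 27, 2003).
Sato and Varga both have years on the bench 18 years, so the next rule applies.
Sato and Varga are each Presiding Appellate Judge, so the next rule applies.
Among Sato and Varga, by date of first judicial appointment (earlier first): Sato (Nov 11, 2002) before Varga (Sep 19, 2003).
Order: Vasquez, Osei, Achebe, Amari, Espinoza, Sato, Varga, Mbeki. So position 3.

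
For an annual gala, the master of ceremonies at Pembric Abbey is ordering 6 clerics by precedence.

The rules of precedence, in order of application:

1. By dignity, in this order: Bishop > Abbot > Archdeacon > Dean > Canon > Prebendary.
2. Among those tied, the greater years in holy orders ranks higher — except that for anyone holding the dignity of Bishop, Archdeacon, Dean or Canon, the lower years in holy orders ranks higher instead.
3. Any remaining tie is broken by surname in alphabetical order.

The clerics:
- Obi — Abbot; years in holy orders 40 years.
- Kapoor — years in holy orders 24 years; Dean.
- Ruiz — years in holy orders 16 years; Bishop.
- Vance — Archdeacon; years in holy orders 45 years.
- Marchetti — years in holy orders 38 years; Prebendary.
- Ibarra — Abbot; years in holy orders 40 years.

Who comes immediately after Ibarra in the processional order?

By dignity: Ruiz (Bishop); then Ibarra and Obi (Abbot); then Vance (Archdeacon); then Kapoor (Dean); then Marchetti (Prebendary).
Ibarra and Obi both have years in holy orders 40 years, so the next rule applies.
Among Ibarra and Obi, alphabetically by surname: Ibarra before Obi.
Order: Ruiz, Ibarra, Obi, Vance, Kapoor, Marchetti.

Obi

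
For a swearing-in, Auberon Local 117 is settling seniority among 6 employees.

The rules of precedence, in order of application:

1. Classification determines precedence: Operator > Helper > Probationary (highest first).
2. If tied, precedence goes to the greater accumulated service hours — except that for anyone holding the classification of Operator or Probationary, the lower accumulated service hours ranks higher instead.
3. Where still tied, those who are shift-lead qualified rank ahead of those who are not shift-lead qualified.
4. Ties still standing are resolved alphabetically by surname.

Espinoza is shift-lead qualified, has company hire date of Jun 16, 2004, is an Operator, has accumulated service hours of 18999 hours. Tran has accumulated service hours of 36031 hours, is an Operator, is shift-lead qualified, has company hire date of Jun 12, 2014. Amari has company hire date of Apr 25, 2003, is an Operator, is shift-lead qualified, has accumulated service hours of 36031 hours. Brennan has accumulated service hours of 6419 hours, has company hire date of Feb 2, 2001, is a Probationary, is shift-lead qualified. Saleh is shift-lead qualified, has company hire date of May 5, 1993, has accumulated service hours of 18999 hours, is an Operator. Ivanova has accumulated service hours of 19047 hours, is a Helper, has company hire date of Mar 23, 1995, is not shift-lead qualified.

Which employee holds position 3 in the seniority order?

By classification: Espinoza, Saleh, Amari and Tran (Operator); then Ivanova (Helper); then Brennan (Probationary).
Among Espinoza, Saleh, Amari and Tran, by accumulated service hours (lower first) (reversed rule for this group): Espinoza and Saleh (18999 hours) before Amari and Tran (36031 hours).
Espinoza and Saleh are each shift-lead qualified, so the next rule applies.
Among Espinoza and Saleh, alphabetically by surname: Espinoza before Saleh.
Amari and Tran are each shift-lead qualified, so the next rule applies.
Among Amari and Tran, alphabetically by surname: Amari before Tran.
Order: Espinoza, Saleh, Amari, Tran, Ivanova, Brennan.

Amari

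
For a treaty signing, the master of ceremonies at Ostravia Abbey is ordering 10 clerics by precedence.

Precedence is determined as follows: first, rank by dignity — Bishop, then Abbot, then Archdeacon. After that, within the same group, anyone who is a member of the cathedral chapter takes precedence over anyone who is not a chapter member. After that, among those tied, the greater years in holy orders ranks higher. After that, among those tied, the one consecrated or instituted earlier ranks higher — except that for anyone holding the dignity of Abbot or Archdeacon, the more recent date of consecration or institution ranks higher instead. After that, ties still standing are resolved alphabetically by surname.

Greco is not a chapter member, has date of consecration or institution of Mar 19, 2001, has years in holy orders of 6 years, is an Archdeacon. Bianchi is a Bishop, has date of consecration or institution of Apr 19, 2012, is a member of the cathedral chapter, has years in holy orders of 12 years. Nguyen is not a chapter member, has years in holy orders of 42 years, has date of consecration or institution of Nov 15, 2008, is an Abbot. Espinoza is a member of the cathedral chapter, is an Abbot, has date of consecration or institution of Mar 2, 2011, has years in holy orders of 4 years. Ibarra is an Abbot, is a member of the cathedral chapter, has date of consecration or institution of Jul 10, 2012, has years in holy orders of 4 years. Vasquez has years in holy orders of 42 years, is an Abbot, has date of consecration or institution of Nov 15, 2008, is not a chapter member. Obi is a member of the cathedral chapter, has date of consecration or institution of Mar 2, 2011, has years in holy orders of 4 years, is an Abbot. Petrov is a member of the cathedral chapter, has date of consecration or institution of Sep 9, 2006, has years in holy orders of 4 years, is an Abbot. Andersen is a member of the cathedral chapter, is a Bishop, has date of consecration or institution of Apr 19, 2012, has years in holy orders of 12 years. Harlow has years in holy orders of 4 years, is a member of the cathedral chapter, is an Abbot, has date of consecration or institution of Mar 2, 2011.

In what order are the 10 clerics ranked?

Andersen, Bianchi, Ibarra, Espinoza, Harlow, Obi, Petrov, Nguyen, Vasquez, Greco

By dignity: Andersen and Bianchi (Bishop); then Ibarra, Espinoza, Harlow, Obi, Petrov, Nguyen and Vasquez (Abbot); then Greco (Archdeacon).
Andersen and Bianchi are each a member of the cathedral chapter, so the next rule applies.
Andersen and Bianchi both have years in holy orders 12 years, so the next rule applies.
Andersen and Bianchi both have date of consecration or institution Apr 19, 2012, so the next rule applies.
Among Andersen and Bianchi, alphabetically by surname: Andersen before Bianchi.
Among Ibarra, Espinoza, Harlow, Obi, Petrov, Nguyen and Vasquez, a member of the cathedral chapter before not a chapter member: Ibarra, Espinoza, Harlow, Obi and Petrov (a member of the cathedral chapter) before Nguyen and Vasquez (not a chapter member).
Ibarra, Espinoza, Harlow, Obi and Petrov all have years in holy orders 4 years, so the next rule applies.
Among Ibarra, Espinoza, Harlow, Obi and Petrov, by date of consecration or institution (later first) (reversed rule for this group): Ibarra (Jul 10, 2012) before Espinoza, Harlow and Obi (Mar 2, 2011) before Petrov (Sep 9, 2006).
Among Espinoza, Harlow and Obi, alphabetically by surname: Espinoza before Harlow before Obi.
Nguyen and Vasquez both have years in holy orders 42 years, so the next rule applies.
Nguyen and Vasquez both have date of consecration or institution Nov 15, 2008, so the next rule applies.
Among Nguyen and Vasquez, alphabetically by surname: Nguyen before Vasquez.
Full order: Andersen, Bianchi, Ibarra, Espinoza, Harlow, Obi, Petrov, Nguyen, Vasquez, Greco.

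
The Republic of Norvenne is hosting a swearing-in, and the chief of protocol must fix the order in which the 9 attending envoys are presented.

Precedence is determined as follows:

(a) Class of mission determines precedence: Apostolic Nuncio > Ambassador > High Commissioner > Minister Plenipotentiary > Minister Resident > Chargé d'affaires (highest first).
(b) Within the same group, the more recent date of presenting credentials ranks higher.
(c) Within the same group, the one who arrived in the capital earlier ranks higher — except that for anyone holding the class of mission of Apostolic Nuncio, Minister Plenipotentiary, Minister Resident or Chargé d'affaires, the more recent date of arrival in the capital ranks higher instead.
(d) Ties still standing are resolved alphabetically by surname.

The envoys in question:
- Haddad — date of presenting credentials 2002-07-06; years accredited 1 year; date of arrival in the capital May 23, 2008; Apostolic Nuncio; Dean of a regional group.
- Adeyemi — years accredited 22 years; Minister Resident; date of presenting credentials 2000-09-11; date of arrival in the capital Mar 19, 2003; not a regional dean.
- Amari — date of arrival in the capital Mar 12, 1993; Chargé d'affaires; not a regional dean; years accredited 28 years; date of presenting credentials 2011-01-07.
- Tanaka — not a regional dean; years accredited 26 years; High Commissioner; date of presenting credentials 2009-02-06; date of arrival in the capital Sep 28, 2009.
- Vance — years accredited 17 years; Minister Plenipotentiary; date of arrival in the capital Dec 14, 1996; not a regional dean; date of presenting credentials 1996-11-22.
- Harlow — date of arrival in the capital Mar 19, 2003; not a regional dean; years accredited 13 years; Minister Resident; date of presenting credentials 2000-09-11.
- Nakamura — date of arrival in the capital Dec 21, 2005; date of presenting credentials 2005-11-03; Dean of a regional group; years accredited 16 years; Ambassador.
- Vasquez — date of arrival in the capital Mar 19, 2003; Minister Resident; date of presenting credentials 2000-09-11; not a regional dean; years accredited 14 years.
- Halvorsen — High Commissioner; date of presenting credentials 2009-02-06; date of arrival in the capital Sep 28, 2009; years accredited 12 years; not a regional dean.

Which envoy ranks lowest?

Amari

By class of mission: Haddad (Apostolic Nuncio); then Nakamura (Ambassador); then Halvorsen and Tanaka (High Commissioner); then Vance (Minister Plenipotentiary); then Adeyemi, Harlow and Vasquez (Minister Resident); then Amari (Chargé d'affaires).
Halvorsen and Tanaka both have date of presenting credentials 2009-02-06, so the next rule applies.
Halvorsen and Tanaka both have date of arrival in the capital Sep 28, 2009, so the next rule applies.
Among Halvorsen and Tanaka, alphabetically by surname: Halvorsen before Tanaka.
Adeyemi, Harlow and Vasquez all have date of presenting credentials 2000-09-11, so the next rule applies.
Adeyemi, Harlow and Vasquez all have date of arrival in the capital Mar 19, 2003, so the next rule applies.
Among Adeyemi, Harlow and Vasquez, alphabetically by surname: Adeyemi before Harlow before Vasquez.
Order: Haddad, Nakamura, Halvorsen, Tanaka, Vance, Adeyemi, Harlow, Vasquez, Amari.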